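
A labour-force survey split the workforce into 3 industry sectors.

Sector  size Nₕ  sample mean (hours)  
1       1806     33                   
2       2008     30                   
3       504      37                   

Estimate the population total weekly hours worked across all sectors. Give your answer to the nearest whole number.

Estimate total by summing Nₕ·x̄ₕ over strata.
1806·33 + 2008·30 + 504·37 = 59598 + 60240 + 18648 = 138486.

138486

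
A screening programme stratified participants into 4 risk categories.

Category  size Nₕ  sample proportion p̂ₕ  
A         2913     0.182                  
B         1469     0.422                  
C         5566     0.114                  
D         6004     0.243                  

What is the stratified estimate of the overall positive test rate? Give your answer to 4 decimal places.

N = 2913 + 1469 + 5566 + 6004 = 15952.
Overall proportion = Σ (Nₕ/N)·p̂ₕ.
Σ Nₕp̂ₕ = 530.166 + 619.918 + 634.524 + 1458.972 = 3243.58.
3243.58 / 15952 = 0.203334... → 0.2033.

0.2033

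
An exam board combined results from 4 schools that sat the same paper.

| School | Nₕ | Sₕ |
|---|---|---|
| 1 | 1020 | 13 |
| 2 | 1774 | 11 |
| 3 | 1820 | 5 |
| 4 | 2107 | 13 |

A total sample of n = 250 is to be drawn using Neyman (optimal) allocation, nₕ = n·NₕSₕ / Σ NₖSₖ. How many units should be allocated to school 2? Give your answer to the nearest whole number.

Σ NₕSₕ = 1020·13 + 1774·11 + 1820·5 + 2107·13 = 69265.
Share for 2: 19514/69265 = 0.28173.
n_2 = 250 × 0.28173 = 70.432... → 70.

70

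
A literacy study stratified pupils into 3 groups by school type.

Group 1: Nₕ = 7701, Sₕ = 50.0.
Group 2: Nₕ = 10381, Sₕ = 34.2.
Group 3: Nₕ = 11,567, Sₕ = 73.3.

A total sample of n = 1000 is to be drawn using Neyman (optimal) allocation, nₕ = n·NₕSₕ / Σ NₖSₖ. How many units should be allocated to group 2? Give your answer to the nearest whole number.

224

1: NₕSₕ = 7701·50.0 = 385050
2: NₕSₕ = 10381·34.2 = 355030.2
3: NₕSₕ = 11567·73.3 = 847861.1
Σ NₕSₕ = 1587941.3.
n_2 = 1000·355030.2/1587941.3 = 223.579... → 224.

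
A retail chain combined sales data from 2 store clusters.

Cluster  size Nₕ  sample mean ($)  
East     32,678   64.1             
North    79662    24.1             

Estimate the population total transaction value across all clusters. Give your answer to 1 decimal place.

Estimate total by summing Nₕ·x̄ₕ over strata.
32678·64.1 + 79662·24.1 = 2094659.8 + 1919854.2 = 4014514.0.

4014514.0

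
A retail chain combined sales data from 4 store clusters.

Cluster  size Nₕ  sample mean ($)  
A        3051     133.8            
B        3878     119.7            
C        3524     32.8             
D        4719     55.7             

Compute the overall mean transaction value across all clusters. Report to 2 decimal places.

N = 3051 + 3878 + 3524 + 4719 = 15172.
The stratified mean weights each stratum mean by its population share Nₕ/N.
Σ Nₕx̄ₕ = 3051·133.8 + 3878·119.7 + 3524·32.8 + 4719·55.7 = 408223.8 + 464196.6 + 115587.2 + 262848.3 = 1250855.9.
Divide by N: 1250855.9 / 15172 = 82.4450... → 82.45.

82.45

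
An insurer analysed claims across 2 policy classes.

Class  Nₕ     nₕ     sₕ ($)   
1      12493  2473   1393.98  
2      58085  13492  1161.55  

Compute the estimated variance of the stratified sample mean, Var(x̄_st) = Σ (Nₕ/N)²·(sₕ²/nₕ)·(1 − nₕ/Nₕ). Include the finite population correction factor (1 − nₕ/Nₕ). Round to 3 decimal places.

71.745

N = 70578; Wₕ = Nₕ/N.
class 1: (12493/70578)²·1393.98²/2473·(1 − 2473/12493) = 19.746255
class 2: (58085/70578)²·1161.55²/13492·(1 − 13492/58085) = 51.998579
Sum = 71.744834 → 71.745.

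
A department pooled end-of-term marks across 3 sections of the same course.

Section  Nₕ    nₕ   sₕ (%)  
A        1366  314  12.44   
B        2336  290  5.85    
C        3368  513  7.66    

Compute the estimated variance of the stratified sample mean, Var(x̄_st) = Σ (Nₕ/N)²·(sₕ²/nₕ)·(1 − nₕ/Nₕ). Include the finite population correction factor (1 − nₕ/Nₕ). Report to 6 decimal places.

0.047456

N = 7070. Term for each stratum: Wₕ²sₕ²/nₕ·(1−nₕ/Nₕ).
Var(x̄_st) = 0.014168984 + 0.011283748 + 0.022002881 = 0.047455613 → 0.047456.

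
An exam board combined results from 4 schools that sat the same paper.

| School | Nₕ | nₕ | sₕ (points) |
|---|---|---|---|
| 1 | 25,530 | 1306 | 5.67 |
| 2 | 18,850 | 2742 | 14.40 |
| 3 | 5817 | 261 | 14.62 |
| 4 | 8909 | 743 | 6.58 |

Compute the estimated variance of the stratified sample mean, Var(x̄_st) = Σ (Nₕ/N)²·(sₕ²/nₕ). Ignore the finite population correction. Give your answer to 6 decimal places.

0.021540

N = 59106. Term for each stratum: Wₕ²sₕ²/nₕ.
Var(x̄_st) = 0.004592630 + 0.007691607 + 0.007932119 + 0.001323908 = 0.021540264 → 0.021540.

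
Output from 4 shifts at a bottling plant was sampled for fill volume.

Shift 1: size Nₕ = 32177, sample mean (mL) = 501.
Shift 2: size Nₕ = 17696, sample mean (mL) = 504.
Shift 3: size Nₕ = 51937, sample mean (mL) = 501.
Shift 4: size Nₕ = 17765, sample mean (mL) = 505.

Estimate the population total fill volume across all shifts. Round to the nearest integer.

1: 32177·501 = 16120677
2: 17696·504 = 8918784
3: 51937·501 = 26020437
4: 17765·505 = 8971325
τ̂ = Σ Nₕx̄ₕ = 60031223.

60031223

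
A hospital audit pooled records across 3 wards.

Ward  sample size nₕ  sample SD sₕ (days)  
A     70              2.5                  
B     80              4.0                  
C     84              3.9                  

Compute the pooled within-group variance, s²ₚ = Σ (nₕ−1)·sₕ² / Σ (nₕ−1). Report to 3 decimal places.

Degrees of freedom: 69 + 79 + 83 = 231.
Σ(nₕ−1)sₕ² = 69·6.25 + 79·16 + 83·15.21 = 2957.68.
s²ₚ = 2957.68 / 231 = 12.80381... → 12.804.

12.804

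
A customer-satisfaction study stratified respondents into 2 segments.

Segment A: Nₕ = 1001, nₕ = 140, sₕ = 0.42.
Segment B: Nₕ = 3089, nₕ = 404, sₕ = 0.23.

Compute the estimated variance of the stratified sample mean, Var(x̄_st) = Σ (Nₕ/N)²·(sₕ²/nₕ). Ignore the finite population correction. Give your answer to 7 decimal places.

N = 4090. Term for each stratum: Wₕ²sₕ²/nₕ.
Var(x̄_st) = 0.0000754731 + 0.0000746902 = 0.0001501633 → 0.0001502.

0.0001502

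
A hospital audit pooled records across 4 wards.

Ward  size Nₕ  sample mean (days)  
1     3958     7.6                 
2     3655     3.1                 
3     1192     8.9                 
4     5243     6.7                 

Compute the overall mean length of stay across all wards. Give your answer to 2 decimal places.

N = 3958 + 3655 + 1192 + 5243 = 14048.
Weight each subgroup mean by Nₕ/N and sum.
Σ Nₕx̄ₕ = 3958·7.6 + 3655·3.1 + 1192·8.9 + 5243·6.7 = 30080.8 + 11330.5 + 10608.8 + 35128.1 = 87148.2.
Divide by N: 87148.2 / 14048 = 6.2036... → 6.20.

6.20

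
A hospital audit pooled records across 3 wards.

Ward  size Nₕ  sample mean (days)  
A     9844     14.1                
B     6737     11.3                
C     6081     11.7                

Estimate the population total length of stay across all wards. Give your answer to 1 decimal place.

Population total = Σ Nₕ·x̄ₕ (each stratum's size times its mean).
9844·14.1 + 6737·11.3 + 6081·11.7 = 138800.4 + 76128.1 + 71147.7 = 286076.2.

286076.2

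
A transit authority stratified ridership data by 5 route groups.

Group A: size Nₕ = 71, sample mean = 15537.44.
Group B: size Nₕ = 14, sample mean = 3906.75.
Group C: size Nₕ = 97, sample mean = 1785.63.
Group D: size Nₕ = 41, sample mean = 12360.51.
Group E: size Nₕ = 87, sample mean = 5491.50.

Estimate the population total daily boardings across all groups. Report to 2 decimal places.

Estimate total by summing Nₕ·x̄ₕ over strata.
71·15537.44 + 14·3906.75 + 97·1785.63 + 41·12360.51 + 87·5491.50 = 1103158.24 + 54694.5 + 173206.11 + 506780.91 + 477760.5 = 2315600.26.

2315600.26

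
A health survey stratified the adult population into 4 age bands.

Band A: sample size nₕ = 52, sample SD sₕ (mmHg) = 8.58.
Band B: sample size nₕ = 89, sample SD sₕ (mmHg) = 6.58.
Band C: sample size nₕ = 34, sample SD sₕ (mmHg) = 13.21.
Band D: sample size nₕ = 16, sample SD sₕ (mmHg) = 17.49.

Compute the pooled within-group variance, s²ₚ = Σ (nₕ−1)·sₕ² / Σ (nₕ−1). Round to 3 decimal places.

A: (52−1)·8.58² = 51·73.6164 = 3754.4364
B: (89−1)·6.58² = 88·43.2964 = 3810.0832
C: (34−1)·13.21² = 33·174.5041 = 5758.6353
D: (16−1)·17.49² = 15·305.9001 = 4588.5015
Numerator = 17911.6564; denominator = Σ(nₕ−1) = 187.
s²ₚ = 17911.6564/187 = 95.78426... → 95.784.

95.784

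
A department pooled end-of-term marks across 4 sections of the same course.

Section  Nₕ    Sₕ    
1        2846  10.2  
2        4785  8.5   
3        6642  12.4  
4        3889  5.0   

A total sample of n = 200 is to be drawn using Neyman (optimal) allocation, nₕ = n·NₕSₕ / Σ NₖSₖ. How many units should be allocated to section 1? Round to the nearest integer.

34

Σ NₕSₕ = 2846·10.2 + 4785·8.5 + 6642·12.4 + 3889·5.0 = 171507.5.
Share for 1: 29029.2/171507.5 = 0.16926.
n_1 = 200 × 0.16926 = 33.852... → 34.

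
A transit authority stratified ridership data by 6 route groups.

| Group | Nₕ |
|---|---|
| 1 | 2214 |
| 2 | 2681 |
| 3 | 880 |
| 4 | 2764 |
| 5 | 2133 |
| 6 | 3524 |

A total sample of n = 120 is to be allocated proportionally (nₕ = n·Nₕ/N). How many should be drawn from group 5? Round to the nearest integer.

N = 2214 + 2681 + 880 + 2764 + 2133 + 3524 = 14196.
n_5 = 120·2133/14196 = 18.030... → 18.

18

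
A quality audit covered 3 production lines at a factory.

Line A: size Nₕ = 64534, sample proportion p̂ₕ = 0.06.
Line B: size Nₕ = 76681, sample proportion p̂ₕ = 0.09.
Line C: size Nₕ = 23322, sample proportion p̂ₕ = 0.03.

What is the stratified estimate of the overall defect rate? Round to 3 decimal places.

Wₕ = Nₕ/N with N = 164537: 0.3922, 0.4660, 0.1417.
p̂_st = 0.3922·0.06 + 0.4660·0.09 + 0.1417·0.03 ≈ 0.06973... → 0.070.

0.070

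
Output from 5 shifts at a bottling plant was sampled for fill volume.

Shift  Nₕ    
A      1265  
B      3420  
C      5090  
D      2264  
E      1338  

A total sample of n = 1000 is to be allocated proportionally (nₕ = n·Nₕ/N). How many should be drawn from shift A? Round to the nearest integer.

95

N = 1265 + 3420 + 5090 + 2264 + 1338 = 13377.
n_A = 1000·1265/13377 = 94.565... → 95.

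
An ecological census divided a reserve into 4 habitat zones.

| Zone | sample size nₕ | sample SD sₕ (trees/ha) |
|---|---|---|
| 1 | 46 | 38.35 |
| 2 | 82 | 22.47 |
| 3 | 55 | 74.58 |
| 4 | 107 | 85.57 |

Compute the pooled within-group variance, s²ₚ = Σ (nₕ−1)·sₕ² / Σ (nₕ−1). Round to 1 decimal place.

4138.4

1: (46−1)·38.35² = 45·1470.7225 = 66182.5125
2: (82−1)·22.47² = 81·504.9009 = 40896.9729
3: (55−1)·74.58² = 54·5562.1764 = 300357.5256
4: (107−1)·85.57² = 106·7322.2249 = 776155.8394
Numerator = 1183592.8504; denominator = Σ(nₕ−1) = 286.
s²ₚ = 1183592.8504/286 = 4138.437... → 4138.4.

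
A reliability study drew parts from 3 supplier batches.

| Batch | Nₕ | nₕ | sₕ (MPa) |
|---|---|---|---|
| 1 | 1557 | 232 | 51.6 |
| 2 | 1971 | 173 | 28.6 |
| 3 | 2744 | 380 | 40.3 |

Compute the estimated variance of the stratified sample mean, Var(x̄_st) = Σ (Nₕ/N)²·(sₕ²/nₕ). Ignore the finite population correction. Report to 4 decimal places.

1.9922

N = 6272; Wₕ = Nₕ/N.
batch 1: (1557/6272)²·51.6²/232 = 0.7072558
batch 2: (1971/6272)²·28.6²/173 = 0.4669250
batch 3: (2744/6272)²·40.3²/380 = 0.8180552
Sum = 1.9922360 → 1.9922.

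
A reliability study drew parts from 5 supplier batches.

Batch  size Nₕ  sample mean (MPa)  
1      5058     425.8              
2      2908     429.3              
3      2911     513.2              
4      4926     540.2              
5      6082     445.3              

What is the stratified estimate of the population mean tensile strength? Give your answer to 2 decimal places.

469.06

x̄_st = (Σ Nₕx̄ₕ) / (Σ Nₕ) = (5058·425.8 + 2908·429.3 + 2911·513.2 + 4926·540.2 + 6082·445.3) / 21885
= 10265365.8 / 21885 = 469.0594... → 469.06.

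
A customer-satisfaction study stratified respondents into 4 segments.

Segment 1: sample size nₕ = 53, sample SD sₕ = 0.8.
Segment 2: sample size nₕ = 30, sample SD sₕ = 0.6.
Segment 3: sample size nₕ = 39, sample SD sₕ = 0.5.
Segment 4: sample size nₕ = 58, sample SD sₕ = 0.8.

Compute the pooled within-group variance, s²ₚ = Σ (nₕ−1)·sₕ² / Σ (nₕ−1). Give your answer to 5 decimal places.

0.50966

Degrees of freedom: 52 + 29 + 38 + 57 = 176.
Σ(nₕ−1)sₕ² = 52·0.64 + 29·0.36 + 38·0.25 + 57·0.64 = 89.7.
s²ₚ = 89.7 / 176 = 0.5096591... → 0.50966.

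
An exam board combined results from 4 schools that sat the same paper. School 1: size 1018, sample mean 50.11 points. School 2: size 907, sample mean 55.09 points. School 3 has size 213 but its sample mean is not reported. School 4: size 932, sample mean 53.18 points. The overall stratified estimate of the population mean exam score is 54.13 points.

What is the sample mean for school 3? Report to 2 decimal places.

73.41

Σ Nₕx̄ₕ = N·μ, so 213·x̄_3 = 3070·54.13 − (1018·50.11 + 907·55.09 + 932·53.18).
= 166179.1 − 150542.37 = 15636.73.
x̄_3 = 15636.73 / 213 = 73.4119... → 73.41.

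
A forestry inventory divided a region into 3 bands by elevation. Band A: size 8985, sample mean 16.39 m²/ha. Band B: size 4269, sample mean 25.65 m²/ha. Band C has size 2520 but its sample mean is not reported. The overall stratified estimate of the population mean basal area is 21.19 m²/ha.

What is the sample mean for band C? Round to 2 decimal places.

Σ Nₕx̄ₕ = N·μ, so 2520·x̄_C = 15774·21.19 − (8985·16.39 + 4269·25.65).
= 334251.06 − 256764 = 77487.06.
x̄_C = 77487.06 / 2520 = 30.7488... → 30.75.

30.75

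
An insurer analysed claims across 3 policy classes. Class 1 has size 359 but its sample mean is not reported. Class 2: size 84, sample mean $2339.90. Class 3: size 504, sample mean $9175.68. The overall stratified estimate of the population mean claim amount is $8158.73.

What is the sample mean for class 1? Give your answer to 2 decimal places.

Σ Nₕx̄ₕ = N·μ, so 359·x̄_1 = 947·8158.73 − (84·2339.90 + 504·9175.68).
= 7726317.31 − 4821094.32 = 2905222.99.
x̄_1 = 2905222.99 / 359 = 8092.5431... → 8092.54.

8092.54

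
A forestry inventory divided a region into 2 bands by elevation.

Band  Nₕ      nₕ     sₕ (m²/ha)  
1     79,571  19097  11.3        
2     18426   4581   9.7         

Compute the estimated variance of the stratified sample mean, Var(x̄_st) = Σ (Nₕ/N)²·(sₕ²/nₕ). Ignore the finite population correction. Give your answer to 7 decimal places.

0.0051345

N = 97997. Term for each stratum: Wₕ²sₕ²/nₕ.
Var(x̄_st) = 0.0044083474 + 0.0007261390 = 0.0051344864 → 0.0051345.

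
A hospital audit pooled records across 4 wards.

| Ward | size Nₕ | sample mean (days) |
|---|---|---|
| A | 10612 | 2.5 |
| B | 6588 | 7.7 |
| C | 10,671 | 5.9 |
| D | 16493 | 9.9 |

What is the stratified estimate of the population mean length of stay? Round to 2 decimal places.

6.84

N = 10612 + 6588 + 10671 + 16493 = 44364.
The stratified mean weights each stratum mean by its population share Nₕ/N.
Σ Nₕx̄ₕ = 10612·2.5 + 6588·7.7 + 10671·5.9 + 16493·9.9 = 26530 + 50727.6 + 62958.9 + 163280.7 = 303497.2.
Divide by N: 303497.2 / 44364 = 6.8411... → 6.84.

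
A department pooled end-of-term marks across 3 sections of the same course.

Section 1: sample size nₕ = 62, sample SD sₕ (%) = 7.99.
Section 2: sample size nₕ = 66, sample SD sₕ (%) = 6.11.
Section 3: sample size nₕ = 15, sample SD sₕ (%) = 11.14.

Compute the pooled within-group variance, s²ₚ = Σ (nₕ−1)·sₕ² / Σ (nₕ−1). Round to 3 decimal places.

1: (62−1)·7.99² = 61·63.8401 = 3894.2461
2: (66−1)·6.11² = 65·37.3321 = 2426.5865
3: (15−1)·11.14² = 14·124.0996 = 1737.3944
Numerator = 8058.227; denominator = Σ(nₕ−1) = 140.
s²ₚ = 8058.227/140 = 57.55876... → 57.559.

57.559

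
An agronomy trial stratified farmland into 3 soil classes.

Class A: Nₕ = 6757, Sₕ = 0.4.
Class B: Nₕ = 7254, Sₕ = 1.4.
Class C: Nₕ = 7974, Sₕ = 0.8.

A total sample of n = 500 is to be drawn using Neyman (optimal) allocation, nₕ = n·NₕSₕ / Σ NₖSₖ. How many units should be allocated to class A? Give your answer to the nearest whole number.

70

A: NₕSₕ = 6757·0.4 = 2702.8
B: NₕSₕ = 7254·1.4 = 10155.6
C: NₕSₕ = 7974·0.8 = 6379.2
Σ NₕSₕ = 19237.6.
n_A = 500·2702.8/19237.6 = 70.248... → 70.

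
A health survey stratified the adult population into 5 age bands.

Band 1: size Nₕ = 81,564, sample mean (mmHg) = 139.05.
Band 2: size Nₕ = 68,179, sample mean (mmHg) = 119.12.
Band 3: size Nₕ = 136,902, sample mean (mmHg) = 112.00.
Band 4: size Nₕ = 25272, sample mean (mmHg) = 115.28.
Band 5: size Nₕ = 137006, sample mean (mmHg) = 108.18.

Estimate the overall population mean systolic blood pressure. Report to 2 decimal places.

117.01

x̄_st = (Σ Nₕx̄ₕ) / (Σ Nₕ) = (81564·139.05 + 68179·119.12 + 136902·112.00 + 25272·115.28 + 137006·108.18) / 448923
= 52530645.92 / 448923 = 117.0148... → 117.01.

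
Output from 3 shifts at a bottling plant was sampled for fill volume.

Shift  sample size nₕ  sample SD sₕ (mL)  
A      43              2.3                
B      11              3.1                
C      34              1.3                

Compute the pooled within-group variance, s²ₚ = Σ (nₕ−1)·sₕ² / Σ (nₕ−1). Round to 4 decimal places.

A: (43−1)·2.3² = 42·5.29 = 222.18
B: (11−1)·3.1² = 10·9.61 = 96.1
C: (34−1)·1.3² = 33·1.69 = 55.77
Numerator = 374.05; denominator = Σ(nₕ−1) = 85.
s²ₚ = 374.05/85 = 4.400588... → 4.4006.

4.4006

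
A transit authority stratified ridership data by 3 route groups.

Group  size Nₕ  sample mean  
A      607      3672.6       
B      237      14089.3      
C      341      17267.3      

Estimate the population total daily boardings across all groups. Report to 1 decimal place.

11456581.6

Population total = Σ Nₕ·x̄ₕ (each stratum's size times its mean).
607·3672.6 + 237·14089.3 + 341·17267.3 = 2229268.2 + 3339164.1 + 5888149.3 = 11456581.6.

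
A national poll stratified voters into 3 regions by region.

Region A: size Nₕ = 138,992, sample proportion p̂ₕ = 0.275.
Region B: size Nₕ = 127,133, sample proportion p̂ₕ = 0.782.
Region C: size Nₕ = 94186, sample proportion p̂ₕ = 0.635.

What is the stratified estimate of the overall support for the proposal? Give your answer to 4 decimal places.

N = 138992 + 127133 + 94186 = 360311.
Overall proportion = Σ (Nₕ/N)·p̂ₕ.
Σ Nₕp̂ₕ = 38222.8 + 99418.006 + 59808.11 = 197448.916.
197448.916 / 360311 = 0.547996... → 0.5480.

0.5480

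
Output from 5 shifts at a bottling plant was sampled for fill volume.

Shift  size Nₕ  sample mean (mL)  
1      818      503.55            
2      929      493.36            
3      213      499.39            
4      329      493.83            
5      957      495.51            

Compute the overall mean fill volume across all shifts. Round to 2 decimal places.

497.01

N = 3246; weights Wₕ = Nₕ/N = (0.2520, 0.2862, 0.0656, 0.1014, 0.2948).
x̄_st = Σ Wₕ·x̄ₕ = 0.2520·503.55 + 0.2862·493.36 + 0.0656·499.39 + 0.1014·493.83 + 0.2948·495.51 ≈ 497.0051...
→ 497.01.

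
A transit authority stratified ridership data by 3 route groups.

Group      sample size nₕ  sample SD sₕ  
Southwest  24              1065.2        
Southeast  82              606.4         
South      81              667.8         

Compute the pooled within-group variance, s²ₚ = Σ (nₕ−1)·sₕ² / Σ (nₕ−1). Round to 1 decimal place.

497602.8

Degrees of freedom: 23 + 81 + 80 = 184.
Σ(nₕ−1)sₕ² = 23·1134651.04 + 81·367720.96 + 80·445956.84 = 91558918.88.
s²ₚ = 91558918.88 / 184 = 497602.82 → 497602.8.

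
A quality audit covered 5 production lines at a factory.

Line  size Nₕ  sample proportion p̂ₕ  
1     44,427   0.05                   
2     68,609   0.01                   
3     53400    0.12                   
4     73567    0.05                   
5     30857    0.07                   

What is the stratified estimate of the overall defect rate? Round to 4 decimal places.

0.0559

Wₕ = Nₕ/N with N = 270860: 0.1640, 0.2533, 0.1971, 0.2716, 0.1139.
p̂_st = 0.1640·0.05 + 0.2533·0.01 + 0.1971·0.12 + 0.2716·0.05 + 0.1139·0.07 ≈ 0.055947... → 0.0559.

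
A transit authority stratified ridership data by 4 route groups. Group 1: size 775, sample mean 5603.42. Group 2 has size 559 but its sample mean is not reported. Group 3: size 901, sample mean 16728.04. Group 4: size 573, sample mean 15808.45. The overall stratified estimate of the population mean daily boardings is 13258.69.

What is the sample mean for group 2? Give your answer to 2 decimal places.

Σ Nₕx̄ₕ = N·μ, so 559·x̄_2 = 2808·13258.69 − (775·5603.42 + 901·16728.04 + 573·15808.45).
= 37230401.52 − 28472856.39 = 8757545.13.
x̄_2 = 8757545.13 / 559 = 15666.4492... → 15666.45.

15666.45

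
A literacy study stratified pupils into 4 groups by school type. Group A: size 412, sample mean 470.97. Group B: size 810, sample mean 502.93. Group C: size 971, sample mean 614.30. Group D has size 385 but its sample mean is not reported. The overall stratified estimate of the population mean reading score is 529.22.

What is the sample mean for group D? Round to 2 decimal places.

432.29

N = 412 + 810 + 971 + 385 = 2578.
Overall total = μ·N = 529.22·2578 = 1364329.16.
Subtract the known strata: 412·470.97 + 810·502.93 + 971·614.30 = 1197898.24.
Remaining total for group D: 1364329.16 − 1197898.24 = 166430.92.
Divide by its size: 166430.92 / 385 = 432.2881... → 432.29.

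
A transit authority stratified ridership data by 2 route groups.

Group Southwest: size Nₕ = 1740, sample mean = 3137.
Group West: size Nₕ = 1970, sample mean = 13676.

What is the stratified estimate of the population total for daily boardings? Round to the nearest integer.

Estimate total by summing Nₕ·x̄ₕ over strata.
1740·3137 + 1970·13676 = 5458380 + 26941720 = 32400100.

32400100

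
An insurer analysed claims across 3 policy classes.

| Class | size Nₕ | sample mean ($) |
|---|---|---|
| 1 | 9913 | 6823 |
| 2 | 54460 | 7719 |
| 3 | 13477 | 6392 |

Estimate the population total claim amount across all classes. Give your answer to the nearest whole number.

574158123

1: 9913·6823 = 67636399
2: 54460·7719 = 420376740
3: 13477·6392 = 86144984
τ̂ = Σ Nₕx̄ₕ = 574158123.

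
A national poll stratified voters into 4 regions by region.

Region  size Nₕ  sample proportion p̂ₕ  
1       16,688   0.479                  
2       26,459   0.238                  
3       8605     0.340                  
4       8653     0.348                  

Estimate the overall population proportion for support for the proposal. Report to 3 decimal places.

Wₕ = Nₕ/N with N = 60405: 0.2763, 0.4380, 0.1425, 0.1432.
p̂_st = 0.2763·0.479 + 0.4380·0.238 + 0.1425·0.340 + 0.1432·0.348 ≈ 0.33487... → 0.335.

0.335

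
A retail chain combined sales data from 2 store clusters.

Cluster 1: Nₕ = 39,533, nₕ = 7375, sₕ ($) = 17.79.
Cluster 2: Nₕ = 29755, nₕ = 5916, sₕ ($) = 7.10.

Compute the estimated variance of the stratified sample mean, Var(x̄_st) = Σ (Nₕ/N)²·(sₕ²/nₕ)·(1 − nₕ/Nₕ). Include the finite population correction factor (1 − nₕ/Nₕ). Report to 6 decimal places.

N = 69288; Wₕ = Nₕ/N.
cluster 1: (39533/69288)²·17.79²/7375·(1 − 7375/39533) = 0.011363775
cluster 2: (29755/69288)²·7.10²/5916·(1 − 5916/29755) = 0.001258985
Sum = 0.012622760 → 0.012623.

0.012623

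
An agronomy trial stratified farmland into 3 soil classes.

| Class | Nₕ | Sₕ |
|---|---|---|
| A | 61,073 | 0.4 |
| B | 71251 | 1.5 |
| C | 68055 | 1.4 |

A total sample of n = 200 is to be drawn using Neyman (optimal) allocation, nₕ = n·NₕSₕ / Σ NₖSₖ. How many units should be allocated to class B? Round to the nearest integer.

94

Σ NₕSₕ = 61073·0.4 + 71251·1.5 + 68055·1.4 = 226582.7.
Share for B: 106876.5/226582.7 = 0.47169.
n_B = 200 × 0.47169 = 94.338... → 94.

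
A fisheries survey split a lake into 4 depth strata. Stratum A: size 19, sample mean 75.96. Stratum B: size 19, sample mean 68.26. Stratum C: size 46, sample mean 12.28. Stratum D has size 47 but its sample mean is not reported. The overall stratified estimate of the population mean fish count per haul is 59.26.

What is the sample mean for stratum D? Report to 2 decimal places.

N = 19 + 19 + 46 + 47 = 131.
Overall total = μ·N = 59.26·131 = 7763.06.
Subtract the known strata: 19·75.96 + 19·68.26 + 46·12.28 = 3305.06.
Remaining total for stratum D: 7763.06 − 3305.06 = 4458.
Divide by its size: 4458 / 47 = 94.8511... → 94.85.

94.85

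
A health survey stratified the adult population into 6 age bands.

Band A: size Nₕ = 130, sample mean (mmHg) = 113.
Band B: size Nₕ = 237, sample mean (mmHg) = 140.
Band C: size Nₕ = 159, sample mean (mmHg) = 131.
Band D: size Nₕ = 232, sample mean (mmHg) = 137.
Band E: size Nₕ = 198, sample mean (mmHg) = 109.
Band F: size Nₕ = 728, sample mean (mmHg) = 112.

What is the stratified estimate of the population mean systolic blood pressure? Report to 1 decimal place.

120.9

N = 1684; weights Wₕ = Nₕ/N = (0.0772, 0.1407, 0.0944, 0.1378, 0.1176, 0.4323).
x̄_st = Σ Wₕ·x̄ₕ = 0.0772·113 + 0.1407·140 + 0.0944·131 + 0.1378·137 + 0.1176·109 + 0.4323·112 ≈ 120.903...
→ 120.9.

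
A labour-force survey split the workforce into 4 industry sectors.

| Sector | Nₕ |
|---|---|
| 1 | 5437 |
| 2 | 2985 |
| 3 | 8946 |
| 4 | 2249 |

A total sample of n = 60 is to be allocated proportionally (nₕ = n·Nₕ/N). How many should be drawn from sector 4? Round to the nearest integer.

7

Share of sector 4 = 2249/19617 = 0.11465.
Allocate 60 × 0.11465 = 6.879... → 7.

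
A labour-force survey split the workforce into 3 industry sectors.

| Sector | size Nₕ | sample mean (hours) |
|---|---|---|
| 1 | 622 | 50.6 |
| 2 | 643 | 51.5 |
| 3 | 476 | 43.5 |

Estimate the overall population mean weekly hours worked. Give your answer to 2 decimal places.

N = 1741; weights Wₕ = Nₕ/N = (0.3573, 0.3693, 0.2734).
x̄_st = Σ Wₕ·x̄ₕ = 0.3573·50.6 + 0.3693·51.5 + 0.2734·43.5 ≈ 48.9912...
→ 48.99.

48.99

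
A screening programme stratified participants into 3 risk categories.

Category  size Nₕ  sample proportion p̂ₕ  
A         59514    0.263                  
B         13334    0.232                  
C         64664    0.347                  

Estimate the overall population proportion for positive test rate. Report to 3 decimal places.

N = 59514 + 13334 + 64664 = 137512.
Overall proportion = Σ (Nₕ/N)·p̂ₕ.
Σ Nₕp̂ₕ = 15652.182 + 3093.488 + 22438.408 = 41184.078.
41184.078 / 137512 = 0.29949... → 0.299.

0.299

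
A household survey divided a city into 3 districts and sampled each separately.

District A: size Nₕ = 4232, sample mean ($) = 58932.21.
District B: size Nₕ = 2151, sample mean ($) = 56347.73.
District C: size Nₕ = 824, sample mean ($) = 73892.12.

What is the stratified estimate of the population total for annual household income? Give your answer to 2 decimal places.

Population total = Σ Nₕ·x̄ₕ (each stratum's size times its mean).
4232·58932.21 + 2151·56347.73 + 824·73892.12 = 249401112.72 + 121203967.23 + 60887106.88 = 431492186.83.

431492186.83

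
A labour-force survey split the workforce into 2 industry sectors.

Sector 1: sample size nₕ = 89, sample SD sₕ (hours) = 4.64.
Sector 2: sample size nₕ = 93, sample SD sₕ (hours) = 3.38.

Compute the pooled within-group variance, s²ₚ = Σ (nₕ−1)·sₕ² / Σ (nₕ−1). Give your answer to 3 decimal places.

1: (89−1)·4.64² = 88·21.5296 = 1894.6048
2: (93−1)·3.38² = 92·11.4244 = 1051.0448
Numerator = 2945.6496; denominator = Σ(nₕ−1) = 180.
s²ₚ = 2945.6496/180 = 16.36472 → 16.365.

16.365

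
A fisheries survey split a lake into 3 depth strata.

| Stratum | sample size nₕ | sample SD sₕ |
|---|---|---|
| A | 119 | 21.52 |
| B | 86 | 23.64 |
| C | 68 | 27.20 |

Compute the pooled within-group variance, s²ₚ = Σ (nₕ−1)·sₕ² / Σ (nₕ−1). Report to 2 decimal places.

Degrees of freedom: 118 + 85 + 67 = 270.
Σ(nₕ−1)sₕ² = 118·463.1104 + 85·558.8496 + 67·739.84 = 151718.5232.
s²ₚ = 151718.5232 / 270 = 561.9205... → 561.92.

561.92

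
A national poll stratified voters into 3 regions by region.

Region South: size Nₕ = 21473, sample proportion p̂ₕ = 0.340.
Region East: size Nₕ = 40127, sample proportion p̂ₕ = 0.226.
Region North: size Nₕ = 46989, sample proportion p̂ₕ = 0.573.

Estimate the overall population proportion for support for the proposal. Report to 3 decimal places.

N = 21473 + 40127 + 46989 = 108589.
Overall proportion = Σ (Nₕ/N)·p̂ₕ.
Σ Nₕp̂ₕ = 7300.82 + 9068.702 + 26924.697 = 43294.219.
43294.219 / 108589 = 0.39870... → 0.399.

0.399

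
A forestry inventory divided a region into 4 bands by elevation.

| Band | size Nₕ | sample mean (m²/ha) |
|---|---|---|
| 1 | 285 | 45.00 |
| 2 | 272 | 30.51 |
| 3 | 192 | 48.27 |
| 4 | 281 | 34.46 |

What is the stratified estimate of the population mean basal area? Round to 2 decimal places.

N = 1030; weights Wₕ = Nₕ/N = (0.2767, 0.2641, 0.1864, 0.2728).
x̄_st = Σ Wₕ·x̄ₕ = 0.2767·45.00 + 0.2641·30.51 + 0.1864·48.27 + 0.2728·34.46 ≈ 38.9076...
→ 38.91.

38.91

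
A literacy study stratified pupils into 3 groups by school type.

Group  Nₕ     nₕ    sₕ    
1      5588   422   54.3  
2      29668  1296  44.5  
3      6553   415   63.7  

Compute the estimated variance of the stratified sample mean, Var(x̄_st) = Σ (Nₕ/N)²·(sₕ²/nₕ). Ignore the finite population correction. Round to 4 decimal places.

N = 41809. Term for each stratum: Wₕ²sₕ²/nₕ.
Var(x̄_st) = 0.1248132 + 0.7693997 + 0.2401992 = 1.1344121 → 1.1344.

1.1344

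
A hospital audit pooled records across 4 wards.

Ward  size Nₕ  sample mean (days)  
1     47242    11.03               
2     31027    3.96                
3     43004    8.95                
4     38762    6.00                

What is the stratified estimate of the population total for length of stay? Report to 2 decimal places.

1261403.98

1: 47242·11.03 = 521079.26
2: 31027·3.96 = 122866.92
3: 43004·8.95 = 384885.8
4: 38762·6.00 = 232572
τ̂ = Σ Nₕx̄ₕ = 1261403.98.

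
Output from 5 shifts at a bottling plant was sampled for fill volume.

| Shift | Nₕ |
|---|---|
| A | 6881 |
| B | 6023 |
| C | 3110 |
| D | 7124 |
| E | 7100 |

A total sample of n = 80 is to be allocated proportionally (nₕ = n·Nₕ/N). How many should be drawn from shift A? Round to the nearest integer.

Share of shift A = 6881/30238 = 0.22756.
Allocate 80 × 0.22756 = 18.205... → 18.

18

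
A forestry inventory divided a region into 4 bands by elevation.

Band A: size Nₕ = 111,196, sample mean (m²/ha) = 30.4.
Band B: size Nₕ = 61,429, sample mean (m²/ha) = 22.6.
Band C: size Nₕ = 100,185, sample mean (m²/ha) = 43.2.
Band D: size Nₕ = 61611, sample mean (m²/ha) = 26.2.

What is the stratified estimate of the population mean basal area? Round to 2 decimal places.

32.03

x̄_st = (Σ Nₕx̄ₕ) / (Σ Nₕ) = (111196·30.4 + 61429·22.6 + 100185·43.2 + 61611·26.2) / 334421
= 10710854 / 334421 = 32.0281... → 32.03.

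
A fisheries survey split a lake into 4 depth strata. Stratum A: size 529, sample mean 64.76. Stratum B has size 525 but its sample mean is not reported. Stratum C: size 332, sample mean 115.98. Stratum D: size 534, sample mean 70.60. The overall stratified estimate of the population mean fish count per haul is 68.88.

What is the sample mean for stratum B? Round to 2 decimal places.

41.50

N = 529 + 525 + 332 + 534 = 1920.
Overall total = μ·N = 68.88·1920 = 132249.6.
Subtract the known strata: 529·64.76 + 332·115.98 + 534·70.60 = 110463.8.
Remaining total for stratum B: 132249.6 − 110463.8 = 21785.8.
Divide by its size: 21785.8 / 525 = 41.4968... → 41.50.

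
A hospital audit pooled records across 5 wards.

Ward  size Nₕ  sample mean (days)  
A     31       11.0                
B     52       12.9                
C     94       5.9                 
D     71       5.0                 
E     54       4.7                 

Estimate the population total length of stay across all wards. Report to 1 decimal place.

2175.2

Population total = Σ Nₕ·x̄ₕ (each stratum's size times its mean).
31·11.0 + 52·12.9 + 94·5.9 + 71·5.0 + 54·4.7 = 341 + 670.8 + 554.6 + 355 + 253.8 = 2175.2.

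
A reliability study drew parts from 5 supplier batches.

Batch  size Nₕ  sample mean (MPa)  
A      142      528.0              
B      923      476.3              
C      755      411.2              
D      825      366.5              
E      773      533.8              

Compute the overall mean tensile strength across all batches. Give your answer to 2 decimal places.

N = 3418; weights Wₕ = Nₕ/N = (0.0415, 0.2700, 0.2209, 0.2414, 0.2262).
x̄_st = Σ Wₕ·x̄ₕ = 0.0415·528.0 + 0.2700·476.3 + 0.2209·411.2 + 0.2414·366.5 + 0.2262·533.8 ≈ 450.5696...
→ 450.57.

450.57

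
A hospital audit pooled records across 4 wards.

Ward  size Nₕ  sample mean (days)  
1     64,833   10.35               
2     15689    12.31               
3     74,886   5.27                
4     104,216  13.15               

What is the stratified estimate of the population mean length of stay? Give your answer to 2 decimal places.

10.13

N = 259624; weights Wₕ = Nₕ/N = (0.2497, 0.0604, 0.2884, 0.4014).
x̄_st = Σ Wₕ·x̄ₕ = 0.2497·10.35 + 0.0604·12.31 + 0.2884·5.27 + 0.4014·13.15 ≈ 10.1271...
→ 10.13.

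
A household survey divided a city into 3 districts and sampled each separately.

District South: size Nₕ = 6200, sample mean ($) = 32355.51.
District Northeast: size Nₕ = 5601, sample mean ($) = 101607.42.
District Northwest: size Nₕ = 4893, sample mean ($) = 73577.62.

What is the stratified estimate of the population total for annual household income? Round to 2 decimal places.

1129722616.08

South: 6200·32355.51 = 200604162
Northeast: 5601·101607.42 = 569103159.42
Northwest: 4893·73577.62 = 360015294.66
τ̂ = Σ Nₕx̄ₕ = 1129722616.08.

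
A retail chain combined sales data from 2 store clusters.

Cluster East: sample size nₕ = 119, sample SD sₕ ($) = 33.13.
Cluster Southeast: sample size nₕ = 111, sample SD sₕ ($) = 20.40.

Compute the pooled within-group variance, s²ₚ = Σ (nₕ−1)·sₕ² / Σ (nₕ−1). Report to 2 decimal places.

768.83

East: (119−1)·33.13² = 118·1097.5969 = 129516.4342
Southeast: (111−1)·20.40² = 110·416.16 = 45777.6
Numerator = 175294.0342; denominator = Σ(nₕ−1) = 228.
s²ₚ = 175294.0342/228 = 768.8335... → 768.83.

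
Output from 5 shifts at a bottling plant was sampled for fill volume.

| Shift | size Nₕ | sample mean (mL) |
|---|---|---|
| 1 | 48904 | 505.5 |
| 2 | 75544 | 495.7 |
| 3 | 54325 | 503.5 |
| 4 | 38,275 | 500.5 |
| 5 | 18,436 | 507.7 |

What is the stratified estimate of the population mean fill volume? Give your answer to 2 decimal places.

x̄_st = (Σ Nₕx̄ₕ) / (Σ Nₕ) = (48904·505.5 + 75544·495.7 + 54325·503.5 + 38275·500.5 + 18436·507.7) / 235484
= 118037365 / 235484 = 501.2543... → 501.25.

501.25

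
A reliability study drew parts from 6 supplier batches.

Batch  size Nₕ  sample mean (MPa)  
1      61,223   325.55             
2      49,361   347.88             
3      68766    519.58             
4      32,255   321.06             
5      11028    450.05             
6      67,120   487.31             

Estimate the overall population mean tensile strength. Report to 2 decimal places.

N = 289753; weights Wₕ = Nₕ/N = (0.2113, 0.1704, 0.2373, 0.1113, 0.0381, 0.2316).
x̄_st = Σ Wₕ·x̄ₕ = 0.2113·325.55 + 0.1704·347.88 + 0.2373·519.58 + 0.1113·321.06 + 0.0381·450.05 + 0.2316·487.31 ≈ 417.1121...
→ 417.11.

417.11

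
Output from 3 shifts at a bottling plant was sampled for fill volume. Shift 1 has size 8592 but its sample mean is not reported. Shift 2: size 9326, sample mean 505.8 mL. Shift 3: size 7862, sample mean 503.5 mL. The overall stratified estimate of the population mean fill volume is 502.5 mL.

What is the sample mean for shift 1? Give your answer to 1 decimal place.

Σ Nₕx̄ₕ = N·μ, so 8592·x̄_1 = 25780·502.5 − (9326·505.8 + 7862·503.5).
= 12954450 − 8675607.8 = 4278842.2.
x̄_1 = 4278842.2 / 8592 = 498.003... → 498.0.

498.0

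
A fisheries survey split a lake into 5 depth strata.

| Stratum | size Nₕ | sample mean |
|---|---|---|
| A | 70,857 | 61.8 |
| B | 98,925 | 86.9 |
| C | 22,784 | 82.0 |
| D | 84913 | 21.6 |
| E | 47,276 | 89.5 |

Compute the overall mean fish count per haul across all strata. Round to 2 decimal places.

64.38

N = 324755; weights Wₕ = Nₕ/N = (0.2182, 0.3046, 0.0702, 0.2615, 0.1456).
x̄_st = Σ Wₕ·x̄ₕ = 0.2182·61.8 + 0.3046·86.9 + 0.0702·82.0 + 0.2615·21.6 + 0.1456·89.5 ≈ 64.3844...
→ 64.38.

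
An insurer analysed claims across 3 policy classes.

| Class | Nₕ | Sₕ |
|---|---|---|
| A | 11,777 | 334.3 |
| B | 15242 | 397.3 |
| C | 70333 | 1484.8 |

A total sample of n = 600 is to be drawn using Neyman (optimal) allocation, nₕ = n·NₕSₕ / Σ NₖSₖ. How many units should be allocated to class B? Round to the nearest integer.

A: NₕSₕ = 11777·334.3 = 3937051.1
B: NₕSₕ = 15242·397.3 = 6055646.6
C: NₕSₕ = 70333·1484.8 = 104430438.4
Σ NₕSₕ = 114423136.1.
n_B = 600·6055646.6/114423136.1 = 31.754... → 32.

32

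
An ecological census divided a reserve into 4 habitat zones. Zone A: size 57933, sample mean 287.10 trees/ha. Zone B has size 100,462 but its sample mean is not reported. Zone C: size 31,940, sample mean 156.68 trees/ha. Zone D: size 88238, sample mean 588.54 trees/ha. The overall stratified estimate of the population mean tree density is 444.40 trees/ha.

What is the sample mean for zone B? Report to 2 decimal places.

499.98

Σ Nₕx̄ₕ = N·μ, so 100462·x̄_B = 278573·444.40 − (57933·287.10 + 31940·156.68 + 88238·588.54).
= 123797841.2 − 73568516.02 = 50229325.18.
x̄_B = 50229325.18 / 100462 = 499.9833... → 499.98.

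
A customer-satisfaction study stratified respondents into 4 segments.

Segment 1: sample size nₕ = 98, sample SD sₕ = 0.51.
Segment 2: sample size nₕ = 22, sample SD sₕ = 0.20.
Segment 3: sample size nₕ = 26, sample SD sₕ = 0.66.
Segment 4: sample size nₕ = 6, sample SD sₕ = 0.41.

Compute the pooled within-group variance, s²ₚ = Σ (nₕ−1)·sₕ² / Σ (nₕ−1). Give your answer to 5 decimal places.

1: (98−1)·0.51² = 97·0.2601 = 25.2297
2: (22−1)·0.20² = 21·0.04 = 0.84
3: (26−1)·0.66² = 25·0.4356 = 10.89
4: (6−1)·0.41² = 5·0.1681 = 0.8405
Numerator = 37.8002; denominator = Σ(nₕ−1) = 148.
s²ₚ = 37.8002/148 = 0.2554068... → 0.25541.

0.25541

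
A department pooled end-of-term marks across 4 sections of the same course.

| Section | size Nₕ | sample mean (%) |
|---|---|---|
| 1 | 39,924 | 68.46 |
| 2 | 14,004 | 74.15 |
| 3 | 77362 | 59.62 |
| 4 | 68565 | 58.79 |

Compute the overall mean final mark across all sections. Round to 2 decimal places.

N = 39924 + 14004 + 77362 + 68565 = 199855.
The stratified mean weights each stratum mean by its population share Nₕ/N.
Σ Nₕx̄ₕ = 39924·68.46 + 14004·74.15 + 77362·59.62 + 68565·58.79 = 2733197.04 + 1038396.6 + 4612322.44 + 4030936.35 = 12414852.43.
Divide by N: 12414852.43 / 199855 = 62.1193... → 62.12.

62.12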